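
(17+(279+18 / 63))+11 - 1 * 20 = 2011 / 7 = 287.29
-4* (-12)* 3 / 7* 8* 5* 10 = 57600 / 7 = 8228.57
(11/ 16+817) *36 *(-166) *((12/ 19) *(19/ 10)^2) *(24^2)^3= -53228012903202816/ 25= -2129120516128112.64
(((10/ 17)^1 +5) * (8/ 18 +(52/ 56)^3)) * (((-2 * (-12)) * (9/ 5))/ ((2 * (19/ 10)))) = 461235/ 5831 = 79.10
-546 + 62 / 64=-545.03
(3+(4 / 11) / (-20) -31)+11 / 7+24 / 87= -292198 / 11165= -26.17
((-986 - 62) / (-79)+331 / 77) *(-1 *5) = -534225 / 6083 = -87.82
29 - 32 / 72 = 257 / 9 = 28.56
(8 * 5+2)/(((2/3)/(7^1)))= 441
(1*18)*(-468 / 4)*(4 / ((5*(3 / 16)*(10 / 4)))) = -89856 / 25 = -3594.24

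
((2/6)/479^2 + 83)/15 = 11426162/2064969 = 5.53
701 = 701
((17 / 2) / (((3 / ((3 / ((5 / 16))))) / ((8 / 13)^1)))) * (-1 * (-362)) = 393856 / 65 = 6059.32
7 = 7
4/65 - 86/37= -5442/2405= -2.26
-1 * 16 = -16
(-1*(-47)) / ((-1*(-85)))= 47 / 85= 0.55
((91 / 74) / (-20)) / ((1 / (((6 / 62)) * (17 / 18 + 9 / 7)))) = -3653 / 275280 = -0.01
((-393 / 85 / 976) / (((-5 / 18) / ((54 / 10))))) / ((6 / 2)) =31833 / 1037000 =0.03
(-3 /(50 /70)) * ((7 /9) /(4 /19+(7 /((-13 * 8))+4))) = -0.79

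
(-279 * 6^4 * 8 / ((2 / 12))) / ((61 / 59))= -1024005888 / 61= -16786981.77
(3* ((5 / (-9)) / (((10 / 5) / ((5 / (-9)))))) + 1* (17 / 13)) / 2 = 0.89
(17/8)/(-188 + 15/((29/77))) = -493/34376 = -0.01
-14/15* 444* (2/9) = -4144/45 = -92.09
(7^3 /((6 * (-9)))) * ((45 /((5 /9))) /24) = -343 /16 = -21.44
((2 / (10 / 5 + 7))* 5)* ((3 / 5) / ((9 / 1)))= 2 / 27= 0.07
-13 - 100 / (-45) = -97 / 9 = -10.78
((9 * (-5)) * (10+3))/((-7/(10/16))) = 2925/56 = 52.23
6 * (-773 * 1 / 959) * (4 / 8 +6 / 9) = -773 / 137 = -5.64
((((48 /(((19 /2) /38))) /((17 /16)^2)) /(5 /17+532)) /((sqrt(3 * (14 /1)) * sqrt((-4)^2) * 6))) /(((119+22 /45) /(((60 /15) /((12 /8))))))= 40960 * sqrt(42) /5790120287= 0.00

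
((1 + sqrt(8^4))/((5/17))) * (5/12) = 1105/12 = 92.08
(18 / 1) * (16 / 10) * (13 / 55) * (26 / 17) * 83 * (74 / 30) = 49823904 / 23375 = 2131.50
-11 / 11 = -1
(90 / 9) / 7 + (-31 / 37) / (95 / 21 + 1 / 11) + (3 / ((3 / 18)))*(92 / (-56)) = -7820201 / 276094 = -28.32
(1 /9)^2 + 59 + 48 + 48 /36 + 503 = 49519 /81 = 611.35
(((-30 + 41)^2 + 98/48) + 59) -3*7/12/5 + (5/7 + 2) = 154901/840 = 184.41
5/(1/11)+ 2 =57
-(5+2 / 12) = -31 / 6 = -5.17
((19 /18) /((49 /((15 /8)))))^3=0.00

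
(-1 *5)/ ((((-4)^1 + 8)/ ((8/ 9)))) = -10/ 9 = -1.11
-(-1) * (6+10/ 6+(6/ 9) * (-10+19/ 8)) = 2.58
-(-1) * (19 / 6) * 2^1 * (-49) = -931 / 3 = -310.33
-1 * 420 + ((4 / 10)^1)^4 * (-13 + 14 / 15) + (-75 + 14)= -4512271 / 9375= -481.31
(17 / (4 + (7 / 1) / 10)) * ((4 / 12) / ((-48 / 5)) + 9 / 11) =105485 / 37224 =2.83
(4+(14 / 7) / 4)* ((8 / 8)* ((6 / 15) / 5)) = 9 / 25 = 0.36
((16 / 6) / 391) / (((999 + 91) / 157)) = 628 / 639285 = 0.00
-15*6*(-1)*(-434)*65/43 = -2538900/43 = -59044.19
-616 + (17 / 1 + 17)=-582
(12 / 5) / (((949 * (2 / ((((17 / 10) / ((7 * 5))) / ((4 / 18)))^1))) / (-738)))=-169371 / 830375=-0.20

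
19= 19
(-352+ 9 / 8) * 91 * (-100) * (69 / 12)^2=3378154325 / 32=105567322.66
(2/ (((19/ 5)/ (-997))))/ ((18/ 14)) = -69790/ 171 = -408.13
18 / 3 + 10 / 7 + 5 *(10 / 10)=87 / 7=12.43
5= 5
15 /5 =3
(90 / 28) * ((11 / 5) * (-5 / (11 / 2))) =-45 / 7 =-6.43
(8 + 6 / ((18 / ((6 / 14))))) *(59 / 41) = 3363 / 287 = 11.72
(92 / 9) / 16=23 / 36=0.64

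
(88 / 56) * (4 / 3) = 44 / 21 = 2.10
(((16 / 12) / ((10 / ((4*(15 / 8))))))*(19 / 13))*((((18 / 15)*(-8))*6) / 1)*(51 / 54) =-5168 / 65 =-79.51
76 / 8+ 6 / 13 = 259 / 26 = 9.96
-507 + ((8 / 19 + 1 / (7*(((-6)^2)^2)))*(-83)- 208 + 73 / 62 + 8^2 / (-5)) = -20347139227 / 26717040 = -761.58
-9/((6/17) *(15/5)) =-17/2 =-8.50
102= 102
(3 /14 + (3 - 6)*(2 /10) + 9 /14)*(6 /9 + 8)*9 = 702 /35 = 20.06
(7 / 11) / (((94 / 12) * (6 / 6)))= 0.08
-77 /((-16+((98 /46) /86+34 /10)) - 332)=761530 /3407849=0.22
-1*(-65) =65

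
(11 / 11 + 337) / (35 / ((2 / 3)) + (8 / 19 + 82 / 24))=77064 / 12845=6.00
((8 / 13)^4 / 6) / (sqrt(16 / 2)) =512 * sqrt(2) / 85683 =0.01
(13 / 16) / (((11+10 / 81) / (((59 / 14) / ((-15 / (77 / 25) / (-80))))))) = 227799 / 45050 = 5.06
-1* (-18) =18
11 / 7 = 1.57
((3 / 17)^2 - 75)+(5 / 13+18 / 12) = -549155 / 7514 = -73.08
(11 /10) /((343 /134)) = 737 /1715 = 0.43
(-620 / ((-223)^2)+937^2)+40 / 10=43660718697 / 49729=877972.99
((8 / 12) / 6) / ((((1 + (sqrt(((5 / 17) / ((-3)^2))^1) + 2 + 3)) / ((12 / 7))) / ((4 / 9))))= 544 / 38521 -16 * sqrt(85) / 346689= 0.01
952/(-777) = -136/111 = -1.23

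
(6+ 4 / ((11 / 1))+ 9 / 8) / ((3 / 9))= 1977 / 88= 22.47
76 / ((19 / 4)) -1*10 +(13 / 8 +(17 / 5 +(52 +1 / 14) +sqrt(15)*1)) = 66.97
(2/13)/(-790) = -1/5135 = -0.00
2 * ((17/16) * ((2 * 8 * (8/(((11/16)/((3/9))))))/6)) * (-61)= -132736/99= -1340.77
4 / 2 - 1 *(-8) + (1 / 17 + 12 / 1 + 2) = 409 / 17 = 24.06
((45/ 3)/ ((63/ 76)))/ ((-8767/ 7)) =-380/ 26301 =-0.01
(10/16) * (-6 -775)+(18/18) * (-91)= -4633/8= -579.12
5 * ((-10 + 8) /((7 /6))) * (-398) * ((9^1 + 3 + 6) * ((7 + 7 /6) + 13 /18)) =3820800 /7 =545828.57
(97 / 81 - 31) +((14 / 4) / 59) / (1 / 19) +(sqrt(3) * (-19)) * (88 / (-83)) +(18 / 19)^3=-1824165605 / 65558322 +1672 * sqrt(3) / 83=7.07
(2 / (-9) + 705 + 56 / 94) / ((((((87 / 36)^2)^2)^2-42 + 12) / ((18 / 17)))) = 256589857161216 / 389390222702719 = 0.66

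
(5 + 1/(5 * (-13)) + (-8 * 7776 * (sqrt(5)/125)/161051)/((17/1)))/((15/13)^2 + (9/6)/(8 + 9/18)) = 5967/1805-876096 * sqrt(5)/7267426375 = 3.31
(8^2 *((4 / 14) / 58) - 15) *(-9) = 132.16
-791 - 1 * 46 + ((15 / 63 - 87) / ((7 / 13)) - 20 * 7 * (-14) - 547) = 60986 / 147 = 414.87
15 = 15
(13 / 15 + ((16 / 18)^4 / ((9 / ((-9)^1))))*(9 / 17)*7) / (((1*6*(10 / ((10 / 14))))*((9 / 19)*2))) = -1703483 / 93691080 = -0.02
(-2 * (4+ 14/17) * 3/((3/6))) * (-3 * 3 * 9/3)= 1562.82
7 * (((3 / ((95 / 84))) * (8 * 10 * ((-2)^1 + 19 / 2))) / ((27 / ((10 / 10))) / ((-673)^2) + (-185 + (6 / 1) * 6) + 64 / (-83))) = -74.39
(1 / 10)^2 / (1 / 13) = 13 / 100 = 0.13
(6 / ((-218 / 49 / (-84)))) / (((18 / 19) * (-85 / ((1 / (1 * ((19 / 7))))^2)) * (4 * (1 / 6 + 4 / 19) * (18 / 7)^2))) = -823543 / 43026660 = -0.02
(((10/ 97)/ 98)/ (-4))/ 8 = -5/ 152096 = -0.00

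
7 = 7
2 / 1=2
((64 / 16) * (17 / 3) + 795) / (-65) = -2453 / 195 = -12.58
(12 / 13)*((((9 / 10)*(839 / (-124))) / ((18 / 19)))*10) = -47823 / 806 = -59.33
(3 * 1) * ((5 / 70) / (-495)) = -1 / 2310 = -0.00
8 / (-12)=-2 / 3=-0.67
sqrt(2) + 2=3.41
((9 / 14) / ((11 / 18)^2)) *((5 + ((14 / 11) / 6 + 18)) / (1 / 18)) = 6700968 / 9317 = 719.22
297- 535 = -238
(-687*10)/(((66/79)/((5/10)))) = -90455/22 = -4111.59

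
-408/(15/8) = -1088/5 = -217.60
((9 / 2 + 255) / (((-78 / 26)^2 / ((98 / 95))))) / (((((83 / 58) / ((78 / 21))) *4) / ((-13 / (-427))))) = 847873 / 1442955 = 0.59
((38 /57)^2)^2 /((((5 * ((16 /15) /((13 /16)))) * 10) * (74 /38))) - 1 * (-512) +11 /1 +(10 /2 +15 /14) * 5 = 619141969 /1118880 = 553.36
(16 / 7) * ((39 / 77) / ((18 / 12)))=0.77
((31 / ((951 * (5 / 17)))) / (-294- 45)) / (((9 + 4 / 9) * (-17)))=31 / 15223925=0.00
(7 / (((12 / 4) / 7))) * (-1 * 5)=-245 / 3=-81.67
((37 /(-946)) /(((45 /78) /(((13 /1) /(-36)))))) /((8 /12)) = 0.04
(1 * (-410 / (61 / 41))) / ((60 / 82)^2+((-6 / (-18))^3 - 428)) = 152591094 / 236675791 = 0.64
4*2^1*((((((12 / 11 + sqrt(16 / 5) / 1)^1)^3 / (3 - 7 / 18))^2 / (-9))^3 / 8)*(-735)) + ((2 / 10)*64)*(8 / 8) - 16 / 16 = 280891284532833829856282680652891947008*sqrt(5) / 2128250920936362219545865491796875 + 6909288318613735453638828955493422056007 / 23410760130299984415004520409765625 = 590254.24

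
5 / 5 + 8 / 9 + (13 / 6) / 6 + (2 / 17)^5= 2.25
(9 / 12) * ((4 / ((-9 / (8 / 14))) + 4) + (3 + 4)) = 677 / 84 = 8.06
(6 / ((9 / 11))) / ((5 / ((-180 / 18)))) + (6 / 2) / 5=-211 / 15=-14.07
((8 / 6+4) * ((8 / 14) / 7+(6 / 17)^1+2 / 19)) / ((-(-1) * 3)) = 45568 / 47481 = 0.96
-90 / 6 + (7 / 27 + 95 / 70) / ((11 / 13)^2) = -582811 / 45738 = -12.74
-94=-94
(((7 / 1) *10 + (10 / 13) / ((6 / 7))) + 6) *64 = 191936 / 39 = 4921.44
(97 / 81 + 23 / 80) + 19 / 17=286711 / 110160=2.60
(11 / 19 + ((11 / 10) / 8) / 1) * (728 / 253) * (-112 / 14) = -36036 / 2185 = -16.49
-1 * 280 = -280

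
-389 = -389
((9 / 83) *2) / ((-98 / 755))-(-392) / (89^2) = -52228931 / 32214707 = -1.62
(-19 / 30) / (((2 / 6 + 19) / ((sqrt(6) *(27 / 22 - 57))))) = 4.48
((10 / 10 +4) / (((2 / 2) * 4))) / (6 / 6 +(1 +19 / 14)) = 35 / 94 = 0.37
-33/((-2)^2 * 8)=-33/32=-1.03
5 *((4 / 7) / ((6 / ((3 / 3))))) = 10 / 21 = 0.48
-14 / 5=-2.80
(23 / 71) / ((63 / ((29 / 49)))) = 667 / 219177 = 0.00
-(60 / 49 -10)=430 / 49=8.78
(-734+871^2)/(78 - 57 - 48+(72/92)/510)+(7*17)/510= -3704239673/131955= -28071.99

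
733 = 733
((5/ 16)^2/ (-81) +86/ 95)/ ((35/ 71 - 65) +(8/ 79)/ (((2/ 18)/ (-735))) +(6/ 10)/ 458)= -2287523568581/ 1858188850770816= -0.00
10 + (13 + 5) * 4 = 82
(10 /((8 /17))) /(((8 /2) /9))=765 /16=47.81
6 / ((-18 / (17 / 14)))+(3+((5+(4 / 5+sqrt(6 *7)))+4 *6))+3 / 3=sqrt(42)+7013 / 210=39.88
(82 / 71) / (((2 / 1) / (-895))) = -36695 / 71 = -516.83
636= 636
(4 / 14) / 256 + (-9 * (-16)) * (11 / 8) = 177409 / 896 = 198.00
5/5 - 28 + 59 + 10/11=362/11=32.91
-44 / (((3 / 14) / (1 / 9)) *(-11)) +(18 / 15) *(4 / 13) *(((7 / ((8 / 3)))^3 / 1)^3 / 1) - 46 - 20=62454447910021 / 29444014080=2121.13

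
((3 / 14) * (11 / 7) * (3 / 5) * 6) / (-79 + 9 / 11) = -3267 / 210700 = -0.02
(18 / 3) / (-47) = -6 / 47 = -0.13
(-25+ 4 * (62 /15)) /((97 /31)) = -3937 /1455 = -2.71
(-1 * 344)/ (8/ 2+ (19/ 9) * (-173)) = 3096/ 3251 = 0.95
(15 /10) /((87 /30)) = 15 /29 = 0.52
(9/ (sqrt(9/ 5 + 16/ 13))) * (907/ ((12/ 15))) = 40815 * sqrt(12805)/ 788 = 5861.16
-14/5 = -2.80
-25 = -25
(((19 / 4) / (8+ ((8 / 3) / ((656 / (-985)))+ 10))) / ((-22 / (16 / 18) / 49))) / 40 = -38171 / 2272380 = -0.02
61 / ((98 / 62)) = 1891 / 49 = 38.59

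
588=588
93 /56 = 1.66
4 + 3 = 7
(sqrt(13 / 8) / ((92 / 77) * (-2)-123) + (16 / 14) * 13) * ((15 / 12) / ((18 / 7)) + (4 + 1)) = 5135 / 63-6083 * sqrt(26) / 556128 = 81.45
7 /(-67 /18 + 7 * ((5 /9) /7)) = -42 /19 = -2.21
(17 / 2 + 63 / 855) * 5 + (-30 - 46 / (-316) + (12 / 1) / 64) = 317047 / 24016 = 13.20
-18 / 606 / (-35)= 3 / 3535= 0.00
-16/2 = -8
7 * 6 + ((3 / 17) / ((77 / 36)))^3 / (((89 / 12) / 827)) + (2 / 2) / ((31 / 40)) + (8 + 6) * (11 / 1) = 1221277223722324 / 6188289749411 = 197.35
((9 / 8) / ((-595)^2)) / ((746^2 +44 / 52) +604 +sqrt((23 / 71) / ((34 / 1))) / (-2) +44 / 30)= 13689*sqrt(55522) / 6455375336706292020820964 +2707388805771 / 474659951228403825060365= 0.00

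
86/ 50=43/ 25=1.72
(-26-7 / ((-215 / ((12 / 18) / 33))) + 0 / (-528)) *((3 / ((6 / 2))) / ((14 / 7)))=-276698 / 21285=-13.00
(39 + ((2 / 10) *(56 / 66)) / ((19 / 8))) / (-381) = -122489 / 1194435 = -0.10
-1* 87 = -87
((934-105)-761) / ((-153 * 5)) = -4 / 45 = -0.09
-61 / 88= -0.69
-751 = -751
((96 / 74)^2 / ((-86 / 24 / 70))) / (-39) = 645120 / 765271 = 0.84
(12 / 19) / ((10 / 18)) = 108 / 95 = 1.14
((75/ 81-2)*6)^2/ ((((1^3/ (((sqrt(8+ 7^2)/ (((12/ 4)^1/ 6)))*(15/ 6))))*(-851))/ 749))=-12598180*sqrt(57)/ 68931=-1379.85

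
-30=-30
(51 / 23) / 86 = 51 / 1978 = 0.03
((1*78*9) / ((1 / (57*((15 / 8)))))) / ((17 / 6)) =26479.85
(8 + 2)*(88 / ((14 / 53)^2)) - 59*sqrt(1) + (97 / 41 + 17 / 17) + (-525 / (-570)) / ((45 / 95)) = 12558.15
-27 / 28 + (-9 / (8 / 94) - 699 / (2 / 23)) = -8145.21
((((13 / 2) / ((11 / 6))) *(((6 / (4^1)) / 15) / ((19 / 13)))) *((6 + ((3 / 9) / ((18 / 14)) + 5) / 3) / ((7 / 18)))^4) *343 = 210288375744512 / 15997905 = 13144744.62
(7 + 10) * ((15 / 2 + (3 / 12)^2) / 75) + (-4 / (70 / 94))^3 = -315416501 / 2058000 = -153.26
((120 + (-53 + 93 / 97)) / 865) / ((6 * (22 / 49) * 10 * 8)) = 5047 / 13844325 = 0.00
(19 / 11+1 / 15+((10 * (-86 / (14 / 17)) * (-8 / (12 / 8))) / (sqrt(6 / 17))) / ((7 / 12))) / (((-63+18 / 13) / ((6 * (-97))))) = 746512 / 44055+589946240 * sqrt(102) / 39249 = 151821.19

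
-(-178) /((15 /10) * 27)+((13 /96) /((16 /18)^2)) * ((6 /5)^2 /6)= 9198893 /2073600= 4.44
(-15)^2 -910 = -685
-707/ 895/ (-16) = 707/ 14320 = 0.05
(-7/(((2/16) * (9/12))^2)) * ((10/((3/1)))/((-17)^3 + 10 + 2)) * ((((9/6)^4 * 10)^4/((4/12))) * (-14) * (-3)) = 2197176384375/4901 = 448311851.54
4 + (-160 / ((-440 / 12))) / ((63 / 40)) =1564 / 231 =6.77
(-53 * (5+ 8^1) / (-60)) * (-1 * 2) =-689 / 30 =-22.97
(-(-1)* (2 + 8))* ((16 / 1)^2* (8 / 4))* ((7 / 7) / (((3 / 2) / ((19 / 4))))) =48640 / 3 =16213.33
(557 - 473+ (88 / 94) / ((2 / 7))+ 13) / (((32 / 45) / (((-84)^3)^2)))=2328282594852480 / 47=49537927550052.77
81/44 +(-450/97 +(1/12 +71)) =68.29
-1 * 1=-1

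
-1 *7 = -7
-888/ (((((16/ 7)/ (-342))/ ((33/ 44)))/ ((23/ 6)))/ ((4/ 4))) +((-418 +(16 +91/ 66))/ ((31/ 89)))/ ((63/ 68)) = 196312257781/ 515592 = 380751.17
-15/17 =-0.88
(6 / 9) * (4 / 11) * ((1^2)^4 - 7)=-16 / 11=-1.45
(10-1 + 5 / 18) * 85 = 14195 / 18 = 788.61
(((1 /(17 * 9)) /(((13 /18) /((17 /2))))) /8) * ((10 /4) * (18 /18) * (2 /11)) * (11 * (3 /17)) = 0.01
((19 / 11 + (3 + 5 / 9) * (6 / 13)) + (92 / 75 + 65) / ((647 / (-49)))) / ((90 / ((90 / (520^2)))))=-0.00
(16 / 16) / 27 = 1 / 27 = 0.04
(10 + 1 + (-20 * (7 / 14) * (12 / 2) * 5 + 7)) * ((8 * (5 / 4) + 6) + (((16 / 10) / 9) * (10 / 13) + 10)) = -287452 / 39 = -7370.56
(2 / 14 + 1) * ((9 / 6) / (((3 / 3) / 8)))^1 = 96 / 7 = 13.71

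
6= 6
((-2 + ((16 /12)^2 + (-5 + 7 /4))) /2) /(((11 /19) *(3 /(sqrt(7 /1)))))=-2375 *sqrt(7) /2376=-2.64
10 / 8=1.25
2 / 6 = 1 / 3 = 0.33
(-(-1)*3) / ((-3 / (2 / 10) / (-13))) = 13 / 5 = 2.60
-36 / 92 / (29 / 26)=-234 / 667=-0.35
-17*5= -85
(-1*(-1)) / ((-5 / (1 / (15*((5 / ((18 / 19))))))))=-6 / 2375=-0.00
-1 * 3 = -3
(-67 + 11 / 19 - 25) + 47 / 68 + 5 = -110763 / 1292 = -85.73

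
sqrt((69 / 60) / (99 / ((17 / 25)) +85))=sqrt(391) / 280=0.07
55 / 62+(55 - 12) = 2721 / 62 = 43.89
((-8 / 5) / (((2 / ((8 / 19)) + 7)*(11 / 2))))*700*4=-35840 / 517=-69.32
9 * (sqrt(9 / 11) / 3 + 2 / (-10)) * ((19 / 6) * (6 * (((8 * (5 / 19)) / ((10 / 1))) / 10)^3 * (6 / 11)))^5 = -2293235712 / 150667473127000251922607421875 + 2293235712 * sqrt(11) / 331468440879400554229736328125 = 0.00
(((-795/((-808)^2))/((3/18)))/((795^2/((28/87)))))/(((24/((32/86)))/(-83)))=581/121354972380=0.00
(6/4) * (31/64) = 93/128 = 0.73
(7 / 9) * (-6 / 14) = -1 / 3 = -0.33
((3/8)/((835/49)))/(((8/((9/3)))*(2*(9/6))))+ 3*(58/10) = 930003/53440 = 17.40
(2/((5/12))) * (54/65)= 1296/325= 3.99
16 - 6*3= -2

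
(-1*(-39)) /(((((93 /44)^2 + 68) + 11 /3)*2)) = 113256 /442187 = 0.26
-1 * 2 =-2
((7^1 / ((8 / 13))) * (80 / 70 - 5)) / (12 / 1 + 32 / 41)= -14391 / 4192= -3.43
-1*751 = -751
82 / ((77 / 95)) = 7790 / 77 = 101.17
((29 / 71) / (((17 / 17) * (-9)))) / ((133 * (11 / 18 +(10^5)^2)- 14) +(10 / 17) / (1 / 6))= -986 / 28895580001538357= -0.00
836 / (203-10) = 836 / 193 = 4.33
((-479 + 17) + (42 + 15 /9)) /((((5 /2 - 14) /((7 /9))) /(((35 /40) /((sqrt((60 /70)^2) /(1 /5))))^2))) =4218557 /3576960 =1.18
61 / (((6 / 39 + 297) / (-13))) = -10309 / 3863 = -2.67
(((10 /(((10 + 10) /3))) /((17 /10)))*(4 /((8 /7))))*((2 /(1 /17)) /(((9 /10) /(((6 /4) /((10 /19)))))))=665 /2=332.50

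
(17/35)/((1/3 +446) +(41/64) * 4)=816/754145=0.00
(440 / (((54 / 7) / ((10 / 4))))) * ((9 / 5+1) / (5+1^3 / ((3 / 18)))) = 980 / 27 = 36.30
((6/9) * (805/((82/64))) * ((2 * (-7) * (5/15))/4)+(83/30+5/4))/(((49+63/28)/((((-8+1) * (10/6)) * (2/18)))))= 25037299/2042415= 12.26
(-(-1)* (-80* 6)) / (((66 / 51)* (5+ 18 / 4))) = -8160 / 209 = -39.04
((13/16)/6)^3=0.00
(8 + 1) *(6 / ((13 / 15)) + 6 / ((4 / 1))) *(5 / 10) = 1971 / 52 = 37.90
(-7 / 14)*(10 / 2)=-5 / 2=-2.50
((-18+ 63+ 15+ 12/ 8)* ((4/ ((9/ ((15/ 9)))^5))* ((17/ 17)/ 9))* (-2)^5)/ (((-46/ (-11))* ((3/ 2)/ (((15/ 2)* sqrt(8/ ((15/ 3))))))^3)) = -3608000000* sqrt(10)/ 990074583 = -11.52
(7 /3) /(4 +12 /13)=91 /192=0.47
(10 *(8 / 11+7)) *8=6800 / 11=618.18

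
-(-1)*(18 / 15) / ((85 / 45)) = 54 / 85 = 0.64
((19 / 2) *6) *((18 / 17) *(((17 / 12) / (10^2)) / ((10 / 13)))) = 2223 / 2000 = 1.11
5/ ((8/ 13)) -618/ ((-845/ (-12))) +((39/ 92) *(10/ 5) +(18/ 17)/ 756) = 10984447/ 55506360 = 0.20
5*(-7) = -35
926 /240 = 463 /120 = 3.86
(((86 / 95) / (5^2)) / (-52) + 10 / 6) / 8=308621 / 1482000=0.21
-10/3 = -3.33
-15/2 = -7.50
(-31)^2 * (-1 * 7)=-6727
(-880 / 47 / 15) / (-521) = 176 / 73461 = 0.00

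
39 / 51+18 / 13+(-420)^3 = -74087997.85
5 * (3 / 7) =2.14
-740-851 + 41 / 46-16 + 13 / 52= -147739 / 92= -1605.86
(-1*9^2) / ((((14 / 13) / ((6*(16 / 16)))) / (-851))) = 2688309 / 7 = 384044.14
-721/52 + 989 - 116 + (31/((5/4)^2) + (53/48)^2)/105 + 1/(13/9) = 9659828731/11232000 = 860.03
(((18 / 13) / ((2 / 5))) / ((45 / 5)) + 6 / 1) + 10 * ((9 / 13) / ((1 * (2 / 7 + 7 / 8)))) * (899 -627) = 275255 / 169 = 1628.73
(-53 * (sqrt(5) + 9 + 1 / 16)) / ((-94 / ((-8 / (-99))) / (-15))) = -38425 / 6204-1060 * sqrt(5) / 1551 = -7.72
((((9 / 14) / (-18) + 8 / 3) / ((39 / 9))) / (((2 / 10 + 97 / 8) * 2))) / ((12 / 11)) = 55 / 2436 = 0.02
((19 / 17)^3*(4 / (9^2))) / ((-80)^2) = 6859 / 636724800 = 0.00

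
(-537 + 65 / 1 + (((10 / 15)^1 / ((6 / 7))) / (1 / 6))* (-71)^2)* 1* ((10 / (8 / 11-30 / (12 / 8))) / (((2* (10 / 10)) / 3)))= -1901845 / 106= -17941.93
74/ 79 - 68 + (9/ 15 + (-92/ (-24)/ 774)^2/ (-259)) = -146643603942827/ 2206384926480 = -66.46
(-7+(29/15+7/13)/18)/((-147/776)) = 9346144/257985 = 36.23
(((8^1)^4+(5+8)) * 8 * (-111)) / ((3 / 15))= -18243960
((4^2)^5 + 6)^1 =1048582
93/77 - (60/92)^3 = 871656/936859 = 0.93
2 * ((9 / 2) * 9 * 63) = 5103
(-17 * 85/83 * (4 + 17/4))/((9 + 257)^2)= -47685/23490992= -0.00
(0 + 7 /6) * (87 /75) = 203 /150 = 1.35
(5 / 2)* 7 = 35 / 2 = 17.50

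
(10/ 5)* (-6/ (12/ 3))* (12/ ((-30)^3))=1/ 750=0.00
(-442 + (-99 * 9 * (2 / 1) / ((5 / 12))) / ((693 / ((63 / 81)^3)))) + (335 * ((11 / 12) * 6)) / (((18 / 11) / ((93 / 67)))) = 603727 / 540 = 1118.01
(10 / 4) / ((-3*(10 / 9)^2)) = -27 / 40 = -0.68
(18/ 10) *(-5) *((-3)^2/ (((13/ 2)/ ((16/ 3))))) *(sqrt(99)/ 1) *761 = -1972512 *sqrt(11)/ 13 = -503237.09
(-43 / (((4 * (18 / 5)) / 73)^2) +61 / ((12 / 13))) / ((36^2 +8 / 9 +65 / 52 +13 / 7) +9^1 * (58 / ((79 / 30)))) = -2978512747 / 4295036304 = -0.69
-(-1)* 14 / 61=14 / 61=0.23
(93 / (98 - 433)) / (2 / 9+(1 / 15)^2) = -1395 / 1139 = -1.22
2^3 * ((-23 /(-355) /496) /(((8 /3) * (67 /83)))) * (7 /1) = 0.00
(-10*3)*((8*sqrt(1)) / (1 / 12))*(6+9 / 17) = -319680 / 17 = -18804.71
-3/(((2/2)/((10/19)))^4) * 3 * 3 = -270000/130321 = -2.07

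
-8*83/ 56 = -83/ 7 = -11.86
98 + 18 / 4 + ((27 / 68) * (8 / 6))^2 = 59407 / 578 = 102.78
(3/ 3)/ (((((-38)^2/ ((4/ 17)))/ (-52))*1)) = -52/ 6137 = -0.01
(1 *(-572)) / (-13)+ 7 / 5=227 / 5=45.40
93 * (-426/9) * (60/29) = -264120/29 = -9107.59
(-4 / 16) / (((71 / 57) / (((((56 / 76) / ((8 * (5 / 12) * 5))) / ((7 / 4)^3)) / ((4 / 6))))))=-216 / 86975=-0.00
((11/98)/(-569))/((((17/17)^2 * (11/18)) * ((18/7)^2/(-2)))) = 1/10242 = 0.00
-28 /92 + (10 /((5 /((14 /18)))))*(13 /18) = 1526 /1863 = 0.82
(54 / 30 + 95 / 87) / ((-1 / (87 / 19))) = -13.24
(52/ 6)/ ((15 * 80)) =13/ 1800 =0.01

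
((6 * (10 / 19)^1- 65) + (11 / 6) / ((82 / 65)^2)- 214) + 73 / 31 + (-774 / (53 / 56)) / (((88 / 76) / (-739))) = 521677.15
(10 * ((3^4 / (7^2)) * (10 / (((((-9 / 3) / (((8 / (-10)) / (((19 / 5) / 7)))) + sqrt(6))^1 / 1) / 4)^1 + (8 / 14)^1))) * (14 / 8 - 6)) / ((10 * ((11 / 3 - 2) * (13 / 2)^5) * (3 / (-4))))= 170615808 / 25826769787 - 5640192 * sqrt(6) / 3689538541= 0.00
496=496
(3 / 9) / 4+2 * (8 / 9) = 1.86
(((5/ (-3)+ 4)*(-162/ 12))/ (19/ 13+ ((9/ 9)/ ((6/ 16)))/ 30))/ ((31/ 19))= -700245/ 56234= -12.45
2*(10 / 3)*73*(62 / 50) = 9052 / 15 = 603.47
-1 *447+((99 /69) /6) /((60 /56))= -154138 /345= -446.78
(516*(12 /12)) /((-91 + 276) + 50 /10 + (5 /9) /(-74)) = 343656 /126535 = 2.72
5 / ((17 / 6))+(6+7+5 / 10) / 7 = 879 / 238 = 3.69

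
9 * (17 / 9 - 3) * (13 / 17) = -130 / 17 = -7.65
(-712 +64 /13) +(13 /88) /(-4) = -3235753 /4576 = -707.11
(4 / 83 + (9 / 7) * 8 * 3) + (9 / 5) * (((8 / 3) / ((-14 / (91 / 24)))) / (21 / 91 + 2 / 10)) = 129621 / 4648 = 27.89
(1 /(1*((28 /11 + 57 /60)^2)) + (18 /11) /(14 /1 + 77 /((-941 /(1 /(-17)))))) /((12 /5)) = 144778134253 /1748809413582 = 0.08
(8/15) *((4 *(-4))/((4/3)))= -32/5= -6.40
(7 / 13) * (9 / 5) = 63 / 65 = 0.97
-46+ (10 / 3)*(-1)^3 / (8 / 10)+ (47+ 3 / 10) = -43 / 15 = -2.87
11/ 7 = 1.57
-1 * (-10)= 10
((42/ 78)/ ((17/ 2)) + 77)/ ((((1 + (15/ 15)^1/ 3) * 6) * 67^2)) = 17031/ 7936552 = 0.00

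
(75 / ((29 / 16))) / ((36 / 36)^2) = 1200 / 29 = 41.38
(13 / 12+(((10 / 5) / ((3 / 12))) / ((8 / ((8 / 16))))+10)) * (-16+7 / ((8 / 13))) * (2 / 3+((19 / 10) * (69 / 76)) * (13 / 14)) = -19599973 / 161280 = -121.53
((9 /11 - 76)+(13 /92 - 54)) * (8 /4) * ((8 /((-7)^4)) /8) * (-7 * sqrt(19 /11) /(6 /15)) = 2.47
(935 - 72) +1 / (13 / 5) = 11224 / 13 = 863.38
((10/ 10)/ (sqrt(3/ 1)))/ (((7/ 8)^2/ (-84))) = -256 * sqrt(3)/ 7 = -63.34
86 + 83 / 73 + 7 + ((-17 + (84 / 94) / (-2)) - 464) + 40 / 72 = -386.75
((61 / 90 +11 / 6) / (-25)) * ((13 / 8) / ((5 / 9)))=-1469 / 5000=-0.29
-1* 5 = -5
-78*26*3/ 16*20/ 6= -2535/ 2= -1267.50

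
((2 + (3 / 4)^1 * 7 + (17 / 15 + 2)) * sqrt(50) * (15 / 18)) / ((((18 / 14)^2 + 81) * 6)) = 30527 * sqrt(2) / 349920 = 0.12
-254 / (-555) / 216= 127 / 59940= 0.00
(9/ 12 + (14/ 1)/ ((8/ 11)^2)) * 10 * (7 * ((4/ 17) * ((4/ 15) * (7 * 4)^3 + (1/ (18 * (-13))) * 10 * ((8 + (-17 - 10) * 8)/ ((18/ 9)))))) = 401828882/ 153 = 2626332.56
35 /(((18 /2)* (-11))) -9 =-9.35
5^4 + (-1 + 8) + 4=636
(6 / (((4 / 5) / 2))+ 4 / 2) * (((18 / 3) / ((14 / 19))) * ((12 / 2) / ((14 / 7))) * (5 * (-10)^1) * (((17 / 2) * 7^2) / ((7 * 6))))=-411825 / 2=-205912.50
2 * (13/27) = 26/27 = 0.96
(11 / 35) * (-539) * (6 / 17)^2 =-30492 / 1445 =-21.10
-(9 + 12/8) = -21/2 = -10.50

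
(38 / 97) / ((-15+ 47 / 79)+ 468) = 79 / 91471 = 0.00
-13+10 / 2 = -8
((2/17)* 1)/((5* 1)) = 2/85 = 0.02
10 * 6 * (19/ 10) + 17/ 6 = 701/ 6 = 116.83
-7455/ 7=-1065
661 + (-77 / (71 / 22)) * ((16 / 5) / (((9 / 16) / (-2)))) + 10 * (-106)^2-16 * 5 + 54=361886353 / 3195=113266.46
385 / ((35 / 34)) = 374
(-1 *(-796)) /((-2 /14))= -5572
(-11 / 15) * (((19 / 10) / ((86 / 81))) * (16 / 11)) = -2052 / 1075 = -1.91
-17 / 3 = -5.67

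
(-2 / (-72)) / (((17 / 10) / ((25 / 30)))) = 25 / 1836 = 0.01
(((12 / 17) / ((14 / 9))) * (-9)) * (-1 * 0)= 0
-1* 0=0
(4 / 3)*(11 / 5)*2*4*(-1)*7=-2464 / 15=-164.27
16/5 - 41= -189/5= -37.80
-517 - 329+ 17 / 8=-6751 / 8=-843.88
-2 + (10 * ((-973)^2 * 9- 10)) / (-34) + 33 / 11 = -42602738 / 17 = -2506043.41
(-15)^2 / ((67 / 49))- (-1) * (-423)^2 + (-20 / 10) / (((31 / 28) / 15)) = 371921028 / 2077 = 179066.46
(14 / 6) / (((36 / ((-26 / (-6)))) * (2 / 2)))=91 / 324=0.28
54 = 54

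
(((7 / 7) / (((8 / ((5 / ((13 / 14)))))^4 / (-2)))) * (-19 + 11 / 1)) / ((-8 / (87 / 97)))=-130554375 / 354613376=-0.37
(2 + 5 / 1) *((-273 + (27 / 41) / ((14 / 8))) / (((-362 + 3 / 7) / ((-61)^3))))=-124317720681 / 103771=-1198000.60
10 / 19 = 0.53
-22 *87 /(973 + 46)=-1914 /1019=-1.88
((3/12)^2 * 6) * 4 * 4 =6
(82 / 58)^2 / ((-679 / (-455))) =109265 / 81577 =1.34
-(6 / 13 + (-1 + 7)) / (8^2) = -21 / 208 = -0.10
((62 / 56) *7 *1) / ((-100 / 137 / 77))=-327019 / 400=-817.55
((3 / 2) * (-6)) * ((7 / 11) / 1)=-63 / 11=-5.73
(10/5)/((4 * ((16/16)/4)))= 2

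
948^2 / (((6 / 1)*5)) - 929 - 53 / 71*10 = 10302219 / 355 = 29020.34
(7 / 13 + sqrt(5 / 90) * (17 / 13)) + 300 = 17 * sqrt(2) / 78 + 3907 / 13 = 300.85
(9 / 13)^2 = 81 / 169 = 0.48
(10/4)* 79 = 197.50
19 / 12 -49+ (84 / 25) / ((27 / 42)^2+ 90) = -27987073 / 590700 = -47.38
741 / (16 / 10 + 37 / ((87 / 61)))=322335 / 11981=26.90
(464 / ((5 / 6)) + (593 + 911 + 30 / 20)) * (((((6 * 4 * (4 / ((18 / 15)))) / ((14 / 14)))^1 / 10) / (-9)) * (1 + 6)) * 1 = -577444 / 45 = -12832.09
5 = 5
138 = 138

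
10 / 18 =5 / 9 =0.56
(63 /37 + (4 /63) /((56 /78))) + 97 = 98.79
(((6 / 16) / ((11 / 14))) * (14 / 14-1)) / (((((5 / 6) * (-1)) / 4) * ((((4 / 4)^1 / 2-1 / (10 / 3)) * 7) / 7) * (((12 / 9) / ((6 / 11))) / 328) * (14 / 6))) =0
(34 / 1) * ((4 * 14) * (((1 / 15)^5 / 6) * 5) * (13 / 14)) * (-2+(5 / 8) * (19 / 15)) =-6409 / 2733750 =-0.00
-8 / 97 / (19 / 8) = -64 / 1843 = -0.03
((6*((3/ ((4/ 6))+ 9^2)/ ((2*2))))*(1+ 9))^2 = 6579225/ 4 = 1644806.25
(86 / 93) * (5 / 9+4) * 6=7052 / 279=25.28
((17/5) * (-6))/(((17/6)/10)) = -72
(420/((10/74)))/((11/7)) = 21756/11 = 1977.82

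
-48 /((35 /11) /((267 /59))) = -68.27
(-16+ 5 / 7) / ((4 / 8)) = -214 / 7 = -30.57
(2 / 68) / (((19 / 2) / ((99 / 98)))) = 99 / 31654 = 0.00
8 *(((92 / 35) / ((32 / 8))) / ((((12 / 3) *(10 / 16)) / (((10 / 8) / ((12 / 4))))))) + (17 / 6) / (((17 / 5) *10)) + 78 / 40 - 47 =-9259 / 210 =-44.09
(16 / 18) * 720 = 640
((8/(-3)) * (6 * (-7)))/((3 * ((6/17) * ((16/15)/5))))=2975/6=495.83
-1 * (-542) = 542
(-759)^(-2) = 1/576081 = 0.00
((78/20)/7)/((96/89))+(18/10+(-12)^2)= 327749/2240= 146.32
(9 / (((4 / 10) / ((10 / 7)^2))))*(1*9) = 20250 / 49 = 413.27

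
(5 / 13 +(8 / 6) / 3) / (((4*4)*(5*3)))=97 / 28080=0.00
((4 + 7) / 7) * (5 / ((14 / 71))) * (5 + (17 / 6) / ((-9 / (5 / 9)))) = 1308175 / 6804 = 192.27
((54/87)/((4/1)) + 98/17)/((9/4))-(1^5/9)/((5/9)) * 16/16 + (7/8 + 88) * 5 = 79299139/177480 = 446.81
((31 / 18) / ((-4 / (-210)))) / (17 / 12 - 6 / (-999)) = 63.55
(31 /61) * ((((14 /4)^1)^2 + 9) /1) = 2635 /244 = 10.80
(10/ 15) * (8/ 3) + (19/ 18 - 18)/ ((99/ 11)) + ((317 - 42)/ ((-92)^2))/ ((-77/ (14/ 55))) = -396097/ 3770712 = -0.11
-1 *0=0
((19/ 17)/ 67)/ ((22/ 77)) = 133/ 2278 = 0.06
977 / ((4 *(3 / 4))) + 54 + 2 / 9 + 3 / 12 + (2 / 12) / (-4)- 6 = 26935 / 72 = 374.10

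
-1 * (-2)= 2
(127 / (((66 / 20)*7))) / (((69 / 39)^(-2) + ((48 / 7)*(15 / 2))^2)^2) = 121901538010 / 155145861530740113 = 0.00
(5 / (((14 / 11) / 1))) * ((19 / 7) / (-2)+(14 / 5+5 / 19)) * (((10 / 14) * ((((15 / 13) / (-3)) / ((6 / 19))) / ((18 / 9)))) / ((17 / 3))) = -623975 / 1212848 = -0.51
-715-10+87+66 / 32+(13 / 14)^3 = -3485631 / 5488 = -635.14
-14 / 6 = -2.33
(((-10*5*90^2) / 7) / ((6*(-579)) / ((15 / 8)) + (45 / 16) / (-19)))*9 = 1846800000 / 6571789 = 281.02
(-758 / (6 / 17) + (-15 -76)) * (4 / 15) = -26864 / 45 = -596.98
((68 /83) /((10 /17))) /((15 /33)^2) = 69938 /10375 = 6.74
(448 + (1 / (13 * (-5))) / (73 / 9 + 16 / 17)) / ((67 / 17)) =685627799 / 6031675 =113.67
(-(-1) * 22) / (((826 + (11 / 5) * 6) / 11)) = 0.29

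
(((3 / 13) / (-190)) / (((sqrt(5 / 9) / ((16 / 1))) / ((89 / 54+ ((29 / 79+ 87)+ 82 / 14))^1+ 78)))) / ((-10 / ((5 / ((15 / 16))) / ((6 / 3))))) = 16519408*sqrt(5) / 30732975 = 1.20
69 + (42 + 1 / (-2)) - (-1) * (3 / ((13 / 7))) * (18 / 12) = 1468 / 13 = 112.92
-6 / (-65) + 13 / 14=929 / 910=1.02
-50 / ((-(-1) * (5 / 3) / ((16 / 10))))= -48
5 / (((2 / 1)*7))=5 / 14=0.36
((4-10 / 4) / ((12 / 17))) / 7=17 / 56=0.30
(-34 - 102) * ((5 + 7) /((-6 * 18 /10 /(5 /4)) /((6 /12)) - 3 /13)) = 176800 /1897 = 93.20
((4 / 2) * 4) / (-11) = -8 / 11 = -0.73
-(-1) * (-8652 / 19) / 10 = -4326 / 95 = -45.54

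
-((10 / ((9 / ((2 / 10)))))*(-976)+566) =-3142 / 9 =-349.11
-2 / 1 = -2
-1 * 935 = -935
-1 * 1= -1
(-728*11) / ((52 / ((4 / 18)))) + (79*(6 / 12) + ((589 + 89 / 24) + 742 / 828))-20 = 319543 / 552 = 578.88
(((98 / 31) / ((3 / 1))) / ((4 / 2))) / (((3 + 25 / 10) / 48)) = 4.60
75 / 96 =25 / 32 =0.78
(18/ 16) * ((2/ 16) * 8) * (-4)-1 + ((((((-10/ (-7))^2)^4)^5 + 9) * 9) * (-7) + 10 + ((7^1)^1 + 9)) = -180000994131242381938226916484086738833299/ 1819087360259722281640410039778286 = -98951264.28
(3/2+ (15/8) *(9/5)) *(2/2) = 39/8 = 4.88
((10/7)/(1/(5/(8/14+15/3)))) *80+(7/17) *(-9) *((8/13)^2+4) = 744140/8619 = 86.34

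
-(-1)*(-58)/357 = -58/357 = -0.16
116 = 116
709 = 709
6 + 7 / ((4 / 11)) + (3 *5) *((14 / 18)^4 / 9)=2036003 / 78732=25.86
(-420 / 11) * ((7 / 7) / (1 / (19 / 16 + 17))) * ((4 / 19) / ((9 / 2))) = -6790 / 209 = -32.49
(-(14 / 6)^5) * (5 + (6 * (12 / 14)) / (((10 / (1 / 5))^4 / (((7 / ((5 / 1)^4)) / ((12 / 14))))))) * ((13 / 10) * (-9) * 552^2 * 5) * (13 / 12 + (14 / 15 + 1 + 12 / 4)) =407470779968022038359 / 10986328125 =37088895883.31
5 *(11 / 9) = 55 / 9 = 6.11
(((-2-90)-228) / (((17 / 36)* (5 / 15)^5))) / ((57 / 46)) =-42923520 / 323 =-132890.15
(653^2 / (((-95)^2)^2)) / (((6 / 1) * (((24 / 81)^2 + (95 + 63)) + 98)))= 103617387 / 30411708560000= 0.00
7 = 7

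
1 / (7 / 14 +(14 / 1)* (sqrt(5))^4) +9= 6311 / 701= 9.00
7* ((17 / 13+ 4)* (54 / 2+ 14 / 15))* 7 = 472213 / 65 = 7264.82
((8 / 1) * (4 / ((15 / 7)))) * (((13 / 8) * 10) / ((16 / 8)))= 364 / 3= 121.33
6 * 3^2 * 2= 108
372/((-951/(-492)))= 61008/317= 192.45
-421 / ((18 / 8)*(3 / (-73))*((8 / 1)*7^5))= 30733 / 907578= 0.03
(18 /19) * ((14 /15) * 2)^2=1568 /475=3.30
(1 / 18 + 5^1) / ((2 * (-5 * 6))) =-91 / 1080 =-0.08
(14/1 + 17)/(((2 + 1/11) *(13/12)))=4092/299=13.69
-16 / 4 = -4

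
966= 966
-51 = -51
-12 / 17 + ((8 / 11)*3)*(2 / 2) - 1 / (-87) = 24199 / 16269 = 1.49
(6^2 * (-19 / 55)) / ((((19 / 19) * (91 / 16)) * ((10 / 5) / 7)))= -5472 / 715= -7.65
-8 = -8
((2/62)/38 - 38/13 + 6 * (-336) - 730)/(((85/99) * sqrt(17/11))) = -833520501 * sqrt(187)/4425746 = -2575.44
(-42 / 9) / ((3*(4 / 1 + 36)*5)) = -7 / 900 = -0.01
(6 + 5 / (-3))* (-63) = -273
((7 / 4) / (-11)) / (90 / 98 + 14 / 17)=-5831 / 63844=-0.09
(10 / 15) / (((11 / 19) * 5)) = 38 / 165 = 0.23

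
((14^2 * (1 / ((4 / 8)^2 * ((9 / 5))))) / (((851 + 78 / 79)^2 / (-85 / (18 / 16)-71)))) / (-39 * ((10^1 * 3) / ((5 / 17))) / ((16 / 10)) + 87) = 18439408960 / 503086821483699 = 0.00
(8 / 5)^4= 4096 / 625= 6.55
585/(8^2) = 585/64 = 9.14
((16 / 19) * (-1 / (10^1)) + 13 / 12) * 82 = 46699 / 570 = 81.93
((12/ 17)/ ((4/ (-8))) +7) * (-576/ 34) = -94.67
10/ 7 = 1.43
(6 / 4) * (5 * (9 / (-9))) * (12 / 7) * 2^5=-2880 / 7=-411.43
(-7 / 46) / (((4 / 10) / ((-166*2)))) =126.30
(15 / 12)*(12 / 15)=1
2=2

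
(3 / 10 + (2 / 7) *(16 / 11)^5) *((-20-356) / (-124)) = 1144618777 / 174740335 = 6.55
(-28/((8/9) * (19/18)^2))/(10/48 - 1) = 244944/6859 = 35.71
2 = 2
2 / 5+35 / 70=9 / 10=0.90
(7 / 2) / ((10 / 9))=63 / 20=3.15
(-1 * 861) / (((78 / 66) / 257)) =-2434047 / 13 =-187234.38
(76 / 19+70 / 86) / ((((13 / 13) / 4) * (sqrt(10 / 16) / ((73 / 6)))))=20148 * sqrt(10) / 215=296.34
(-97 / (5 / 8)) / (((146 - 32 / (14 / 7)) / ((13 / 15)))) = -388 / 375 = -1.03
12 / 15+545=2729 / 5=545.80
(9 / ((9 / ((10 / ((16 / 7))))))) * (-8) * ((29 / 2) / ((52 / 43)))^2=-54425315 / 10816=-5031.93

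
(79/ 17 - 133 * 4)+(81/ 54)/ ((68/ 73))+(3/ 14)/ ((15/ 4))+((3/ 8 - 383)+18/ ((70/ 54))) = -2128731/ 2380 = -894.42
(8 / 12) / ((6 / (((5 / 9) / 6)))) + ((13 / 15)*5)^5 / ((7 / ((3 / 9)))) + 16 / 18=751763 / 10206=73.66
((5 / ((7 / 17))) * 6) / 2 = 255 / 7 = 36.43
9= 9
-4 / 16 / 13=-1 / 52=-0.02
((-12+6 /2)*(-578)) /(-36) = -289 /2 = -144.50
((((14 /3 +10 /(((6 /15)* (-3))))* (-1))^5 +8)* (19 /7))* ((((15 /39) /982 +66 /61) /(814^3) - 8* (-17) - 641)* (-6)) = 93838079549430049949485 /17010336814789032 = 5516532.72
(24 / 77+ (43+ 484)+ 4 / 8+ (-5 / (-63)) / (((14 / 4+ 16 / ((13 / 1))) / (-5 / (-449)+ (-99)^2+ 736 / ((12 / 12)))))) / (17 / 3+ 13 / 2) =53932143649 / 931292901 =57.91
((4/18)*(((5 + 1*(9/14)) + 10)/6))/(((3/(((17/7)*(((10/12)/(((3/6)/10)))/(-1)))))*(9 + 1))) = -6205/7938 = -0.78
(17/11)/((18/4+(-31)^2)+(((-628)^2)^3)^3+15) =34/5078041760664044715297017023231320990867147622208579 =0.00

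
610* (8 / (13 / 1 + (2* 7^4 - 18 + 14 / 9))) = 43920 / 43187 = 1.02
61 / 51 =1.20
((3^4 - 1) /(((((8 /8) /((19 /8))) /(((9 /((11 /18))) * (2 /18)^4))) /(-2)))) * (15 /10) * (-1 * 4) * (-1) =-1520 /297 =-5.12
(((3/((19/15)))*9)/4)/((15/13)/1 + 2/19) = 5265/1244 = 4.23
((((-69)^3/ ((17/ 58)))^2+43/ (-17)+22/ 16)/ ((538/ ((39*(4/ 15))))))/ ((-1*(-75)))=37755816862831639/ 116611500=323774386.43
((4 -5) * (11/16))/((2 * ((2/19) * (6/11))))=-2299/384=-5.99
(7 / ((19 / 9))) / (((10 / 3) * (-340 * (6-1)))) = -189 / 323000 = -0.00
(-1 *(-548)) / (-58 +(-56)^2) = 274 / 1539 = 0.18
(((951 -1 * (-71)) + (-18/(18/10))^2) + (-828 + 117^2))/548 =13983/548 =25.52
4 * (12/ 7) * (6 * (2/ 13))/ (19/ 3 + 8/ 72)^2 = 11664/ 76531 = 0.15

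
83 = 83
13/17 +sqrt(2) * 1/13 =sqrt(2)/13 +13/17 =0.87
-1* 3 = -3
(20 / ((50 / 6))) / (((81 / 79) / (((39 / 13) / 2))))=158 / 45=3.51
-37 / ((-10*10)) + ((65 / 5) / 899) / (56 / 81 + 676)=227914607 / 615949850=0.37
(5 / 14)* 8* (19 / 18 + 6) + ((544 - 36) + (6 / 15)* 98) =178718 / 315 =567.36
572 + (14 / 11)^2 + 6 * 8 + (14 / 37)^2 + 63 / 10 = 1040380087 / 1656490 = 628.06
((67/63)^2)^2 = 20151121/15752961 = 1.28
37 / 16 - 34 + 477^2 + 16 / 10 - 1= 18199833 / 80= 227497.91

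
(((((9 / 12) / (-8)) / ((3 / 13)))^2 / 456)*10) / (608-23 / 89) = 0.00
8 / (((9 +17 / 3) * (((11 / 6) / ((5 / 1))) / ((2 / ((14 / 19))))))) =3420 / 847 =4.04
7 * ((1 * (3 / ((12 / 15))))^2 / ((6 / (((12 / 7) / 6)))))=75 / 16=4.69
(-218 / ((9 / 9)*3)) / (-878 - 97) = 218 / 2925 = 0.07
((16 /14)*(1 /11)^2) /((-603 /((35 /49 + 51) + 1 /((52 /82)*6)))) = -113518 /139432293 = -0.00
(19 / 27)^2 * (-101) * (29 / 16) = -90.65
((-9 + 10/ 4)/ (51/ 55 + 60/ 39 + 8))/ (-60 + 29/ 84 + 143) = -0.01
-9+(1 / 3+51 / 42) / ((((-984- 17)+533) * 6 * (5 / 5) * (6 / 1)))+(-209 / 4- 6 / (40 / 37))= -18180313 / 272160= -66.80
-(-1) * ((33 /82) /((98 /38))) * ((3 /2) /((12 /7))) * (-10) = -3135 /2296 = -1.37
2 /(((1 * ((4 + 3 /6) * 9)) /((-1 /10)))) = -2 /405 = -0.00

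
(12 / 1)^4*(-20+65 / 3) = 34560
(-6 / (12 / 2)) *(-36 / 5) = 36 / 5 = 7.20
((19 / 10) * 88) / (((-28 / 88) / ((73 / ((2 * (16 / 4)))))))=-167827 / 35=-4795.06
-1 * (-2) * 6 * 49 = 588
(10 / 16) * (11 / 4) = 55 / 32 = 1.72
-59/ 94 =-0.63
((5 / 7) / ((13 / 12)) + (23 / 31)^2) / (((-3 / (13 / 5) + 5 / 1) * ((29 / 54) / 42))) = 17139438 / 696725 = 24.60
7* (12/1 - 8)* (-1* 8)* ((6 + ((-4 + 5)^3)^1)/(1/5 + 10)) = -7840/51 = -153.73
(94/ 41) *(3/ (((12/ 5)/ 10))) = 1175/ 41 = 28.66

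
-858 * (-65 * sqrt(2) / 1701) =18590 * sqrt(2) / 567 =46.37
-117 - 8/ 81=-9485/ 81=-117.10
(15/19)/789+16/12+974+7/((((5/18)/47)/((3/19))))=1162.34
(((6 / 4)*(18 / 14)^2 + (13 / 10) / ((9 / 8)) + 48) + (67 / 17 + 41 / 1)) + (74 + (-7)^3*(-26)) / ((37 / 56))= 38019185539 / 2773890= 13706.09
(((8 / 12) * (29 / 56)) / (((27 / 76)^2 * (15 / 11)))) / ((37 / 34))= 15661624 / 8496495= 1.84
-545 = -545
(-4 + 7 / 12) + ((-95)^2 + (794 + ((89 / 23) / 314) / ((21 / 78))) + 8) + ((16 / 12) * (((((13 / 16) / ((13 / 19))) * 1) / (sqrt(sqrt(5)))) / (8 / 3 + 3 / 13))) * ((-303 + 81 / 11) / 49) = 2979742475 / 303324 - 200811 * 5^(3 / 4) / 304535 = 9821.42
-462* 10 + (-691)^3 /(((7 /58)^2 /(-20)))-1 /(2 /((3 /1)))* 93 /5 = 453026952104.75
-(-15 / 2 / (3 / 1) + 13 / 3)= -1.83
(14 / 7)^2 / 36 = 1 / 9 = 0.11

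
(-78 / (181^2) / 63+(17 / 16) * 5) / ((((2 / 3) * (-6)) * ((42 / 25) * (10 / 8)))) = -292389845 / 462323232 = -0.63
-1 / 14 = -0.07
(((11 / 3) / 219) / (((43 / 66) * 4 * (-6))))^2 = 14641 / 12769904016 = 0.00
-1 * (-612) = 612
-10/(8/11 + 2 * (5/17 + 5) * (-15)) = 0.06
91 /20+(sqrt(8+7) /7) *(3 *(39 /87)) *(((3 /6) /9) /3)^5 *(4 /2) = 13 *sqrt(15) /15535083312+91 /20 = 4.55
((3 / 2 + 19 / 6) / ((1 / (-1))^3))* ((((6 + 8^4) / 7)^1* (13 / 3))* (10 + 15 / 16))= -4666025 / 36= -129611.81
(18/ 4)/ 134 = 9/ 268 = 0.03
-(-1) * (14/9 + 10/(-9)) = 4/9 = 0.44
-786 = -786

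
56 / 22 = 2.55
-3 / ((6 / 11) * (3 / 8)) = -44 / 3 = -14.67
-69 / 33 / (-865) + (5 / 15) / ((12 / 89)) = 847663 / 342540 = 2.47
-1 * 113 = -113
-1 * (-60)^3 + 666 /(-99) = 2375926 /11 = 215993.27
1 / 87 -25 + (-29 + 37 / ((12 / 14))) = -1883 / 174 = -10.82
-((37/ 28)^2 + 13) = -11561/ 784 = -14.75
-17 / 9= -1.89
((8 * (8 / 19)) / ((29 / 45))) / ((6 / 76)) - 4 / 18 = 17222 / 261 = 65.98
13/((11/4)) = 52/11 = 4.73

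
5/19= 0.26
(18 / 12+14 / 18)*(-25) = -56.94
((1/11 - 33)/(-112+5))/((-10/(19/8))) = -3439/47080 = -0.07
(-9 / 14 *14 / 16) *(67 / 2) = -603 / 32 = -18.84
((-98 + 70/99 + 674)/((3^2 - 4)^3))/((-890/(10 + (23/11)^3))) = -727291919/7329650625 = -0.10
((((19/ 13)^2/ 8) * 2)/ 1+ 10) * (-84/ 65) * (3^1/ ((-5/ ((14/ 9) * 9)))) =6280722/ 54925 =114.35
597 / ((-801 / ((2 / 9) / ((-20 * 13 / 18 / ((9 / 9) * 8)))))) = 1592 / 17355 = 0.09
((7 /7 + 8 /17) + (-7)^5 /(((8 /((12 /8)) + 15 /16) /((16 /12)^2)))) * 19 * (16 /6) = -1587780904 /6579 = -241340.77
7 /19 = 0.37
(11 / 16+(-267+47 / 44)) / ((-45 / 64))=20748 / 55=377.24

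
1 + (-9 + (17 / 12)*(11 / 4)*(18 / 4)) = 9.53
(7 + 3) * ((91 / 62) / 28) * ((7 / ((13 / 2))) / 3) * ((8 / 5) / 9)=28 / 837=0.03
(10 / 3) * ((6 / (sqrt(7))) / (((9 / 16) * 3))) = 320 * sqrt(7) / 189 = 4.48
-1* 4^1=-4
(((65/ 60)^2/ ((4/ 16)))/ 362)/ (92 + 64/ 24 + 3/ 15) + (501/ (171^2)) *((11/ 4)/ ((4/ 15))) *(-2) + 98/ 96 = 8938493681/ 13389154992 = 0.67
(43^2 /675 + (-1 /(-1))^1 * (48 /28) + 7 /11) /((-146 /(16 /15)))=-2116384 /56912625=-0.04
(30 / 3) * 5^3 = 1250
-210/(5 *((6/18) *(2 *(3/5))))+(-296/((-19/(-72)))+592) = -12059/19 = -634.68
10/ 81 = 0.12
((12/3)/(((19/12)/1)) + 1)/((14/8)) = 268/133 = 2.02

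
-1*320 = -320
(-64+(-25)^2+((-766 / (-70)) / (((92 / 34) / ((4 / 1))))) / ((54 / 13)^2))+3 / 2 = 330650492 / 586845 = 563.44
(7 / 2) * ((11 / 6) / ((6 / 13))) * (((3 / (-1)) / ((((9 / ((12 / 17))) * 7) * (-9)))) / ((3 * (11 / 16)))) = 104 / 4131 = 0.03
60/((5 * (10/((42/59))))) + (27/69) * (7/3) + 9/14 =2.41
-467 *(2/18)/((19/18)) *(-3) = 2802/19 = 147.47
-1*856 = -856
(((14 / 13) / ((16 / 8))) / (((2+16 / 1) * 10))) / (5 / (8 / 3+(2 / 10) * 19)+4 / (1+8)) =0.00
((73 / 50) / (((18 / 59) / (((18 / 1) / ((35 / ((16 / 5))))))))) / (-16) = -4307 / 8750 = -0.49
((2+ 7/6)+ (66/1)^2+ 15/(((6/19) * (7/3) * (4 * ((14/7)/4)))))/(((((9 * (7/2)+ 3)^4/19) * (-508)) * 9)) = -6973475/544078905363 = -0.00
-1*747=-747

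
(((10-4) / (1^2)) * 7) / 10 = 21 / 5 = 4.20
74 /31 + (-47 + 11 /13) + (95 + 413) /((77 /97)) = 18500102 /31031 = 596.18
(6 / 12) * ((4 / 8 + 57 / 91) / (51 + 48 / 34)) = 3485 / 324324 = 0.01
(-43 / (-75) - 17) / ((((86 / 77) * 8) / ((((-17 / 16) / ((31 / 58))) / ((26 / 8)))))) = 2922997 / 2599350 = 1.12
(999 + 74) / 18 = 1073 / 18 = 59.61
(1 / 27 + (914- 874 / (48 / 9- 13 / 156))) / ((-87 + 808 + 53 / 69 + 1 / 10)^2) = 7474188100 / 5209945690341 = 0.00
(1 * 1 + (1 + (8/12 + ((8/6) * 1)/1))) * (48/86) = 2.23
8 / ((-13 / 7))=-56 / 13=-4.31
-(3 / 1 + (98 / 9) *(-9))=95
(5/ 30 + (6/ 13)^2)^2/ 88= 13475/ 8225568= 0.00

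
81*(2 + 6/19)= 3564/19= 187.58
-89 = -89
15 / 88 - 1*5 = -425 / 88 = -4.83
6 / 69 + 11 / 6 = 265 / 138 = 1.92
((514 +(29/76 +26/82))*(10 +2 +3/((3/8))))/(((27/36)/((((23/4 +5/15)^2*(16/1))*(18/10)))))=34186622116/2337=14628421.96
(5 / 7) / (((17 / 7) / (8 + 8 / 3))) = 3.14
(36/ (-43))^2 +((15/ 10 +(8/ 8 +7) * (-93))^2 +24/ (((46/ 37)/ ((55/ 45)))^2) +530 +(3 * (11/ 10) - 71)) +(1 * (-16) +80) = 291482484660217/ 528185340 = 551856.45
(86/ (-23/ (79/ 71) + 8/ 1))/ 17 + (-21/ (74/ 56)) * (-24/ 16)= 14757616/ 629629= 23.44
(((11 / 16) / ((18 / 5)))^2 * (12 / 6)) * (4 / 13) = 3025 / 134784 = 0.02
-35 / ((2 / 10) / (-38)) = 6650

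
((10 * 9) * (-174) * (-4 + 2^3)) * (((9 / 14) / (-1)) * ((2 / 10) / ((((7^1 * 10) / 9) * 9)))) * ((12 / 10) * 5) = 169128 / 245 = 690.32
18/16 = 9/8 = 1.12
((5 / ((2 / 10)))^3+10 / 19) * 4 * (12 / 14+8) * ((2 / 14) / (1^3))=73627480 / 931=79084.30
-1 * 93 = -93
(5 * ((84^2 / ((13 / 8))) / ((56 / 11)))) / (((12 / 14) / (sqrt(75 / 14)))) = 23100 * sqrt(42) / 13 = 11515.78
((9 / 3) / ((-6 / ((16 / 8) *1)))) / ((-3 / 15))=5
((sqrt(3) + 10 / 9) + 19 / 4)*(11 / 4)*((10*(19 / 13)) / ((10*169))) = 209*sqrt(3) / 8788 + 44099 / 316368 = 0.18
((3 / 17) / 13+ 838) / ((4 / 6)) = 1257.02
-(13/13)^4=-1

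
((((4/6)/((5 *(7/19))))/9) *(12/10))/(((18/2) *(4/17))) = 323/14175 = 0.02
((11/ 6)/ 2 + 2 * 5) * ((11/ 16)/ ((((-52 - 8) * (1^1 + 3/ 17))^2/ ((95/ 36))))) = 7912531/ 1990656000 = 0.00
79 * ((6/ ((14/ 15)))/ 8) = 3555/ 56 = 63.48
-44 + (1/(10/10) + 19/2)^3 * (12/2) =27607/4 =6901.75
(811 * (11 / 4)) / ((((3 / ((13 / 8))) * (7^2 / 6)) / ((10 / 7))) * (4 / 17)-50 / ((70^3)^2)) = 1159749135545000 / 1291315423779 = 898.11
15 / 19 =0.79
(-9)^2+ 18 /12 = 165 /2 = 82.50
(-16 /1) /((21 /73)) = -1168 /21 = -55.62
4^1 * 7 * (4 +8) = 336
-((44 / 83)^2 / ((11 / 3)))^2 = -278784 / 47458321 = -0.01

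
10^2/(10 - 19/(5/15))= -100/47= -2.13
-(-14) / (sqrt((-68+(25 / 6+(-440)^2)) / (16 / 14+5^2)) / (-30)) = -180*sqrt(991679318) / 1161217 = -4.88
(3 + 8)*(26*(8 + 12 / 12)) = 2574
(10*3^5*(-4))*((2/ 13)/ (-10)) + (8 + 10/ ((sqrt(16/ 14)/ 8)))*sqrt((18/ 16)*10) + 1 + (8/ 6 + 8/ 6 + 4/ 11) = 12*sqrt(5) + 65881/ 429 + 30*sqrt(70) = 431.40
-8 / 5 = -1.60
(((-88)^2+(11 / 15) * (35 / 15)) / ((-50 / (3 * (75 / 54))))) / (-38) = 348557 / 20520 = 16.99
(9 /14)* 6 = 27 /7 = 3.86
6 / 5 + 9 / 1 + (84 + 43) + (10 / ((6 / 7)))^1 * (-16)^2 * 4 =181258 / 15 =12083.87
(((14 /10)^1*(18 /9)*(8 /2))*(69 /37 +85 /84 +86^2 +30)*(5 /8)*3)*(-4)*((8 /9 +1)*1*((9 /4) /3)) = -392512133 /444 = -884036.34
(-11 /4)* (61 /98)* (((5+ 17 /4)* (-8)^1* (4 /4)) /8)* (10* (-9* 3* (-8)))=3351645 /98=34200.46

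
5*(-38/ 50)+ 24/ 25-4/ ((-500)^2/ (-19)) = -177481/ 62500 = -2.84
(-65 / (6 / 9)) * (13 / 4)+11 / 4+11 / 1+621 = 2543 / 8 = 317.88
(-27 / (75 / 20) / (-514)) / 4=9 / 2570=0.00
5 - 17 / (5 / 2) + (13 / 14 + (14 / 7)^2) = 219 / 70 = 3.13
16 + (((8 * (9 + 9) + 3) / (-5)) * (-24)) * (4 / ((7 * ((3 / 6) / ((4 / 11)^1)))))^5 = 6835158544 / 276202465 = 24.75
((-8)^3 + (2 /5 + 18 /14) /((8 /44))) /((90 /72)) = -70382 /175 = -402.18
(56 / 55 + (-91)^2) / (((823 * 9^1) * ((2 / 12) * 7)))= 0.96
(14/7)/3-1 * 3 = -7/3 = -2.33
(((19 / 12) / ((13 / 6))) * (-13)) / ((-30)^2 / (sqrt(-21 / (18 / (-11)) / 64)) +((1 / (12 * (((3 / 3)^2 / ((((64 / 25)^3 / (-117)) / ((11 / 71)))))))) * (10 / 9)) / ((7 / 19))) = -32079392804443359375 * sqrt(462) / 145876815851472304942976 - 623456133300000 / 1139662623839627382367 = -0.00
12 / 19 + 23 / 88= 1493 / 1672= 0.89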